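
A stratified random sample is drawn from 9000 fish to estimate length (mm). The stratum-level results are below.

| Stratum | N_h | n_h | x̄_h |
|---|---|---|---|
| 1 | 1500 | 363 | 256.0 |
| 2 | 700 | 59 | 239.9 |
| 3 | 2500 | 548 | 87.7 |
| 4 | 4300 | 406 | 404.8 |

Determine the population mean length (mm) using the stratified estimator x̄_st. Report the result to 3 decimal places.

N = Σ N_h = 9000. Stratum weights W_h = N_h/N.
x̄_st = (1500·256.0 + 700·239.9 + 2500·87.7 + 4300·404.8) / 9000 = 279.09111

x̄_st ≈ 279.091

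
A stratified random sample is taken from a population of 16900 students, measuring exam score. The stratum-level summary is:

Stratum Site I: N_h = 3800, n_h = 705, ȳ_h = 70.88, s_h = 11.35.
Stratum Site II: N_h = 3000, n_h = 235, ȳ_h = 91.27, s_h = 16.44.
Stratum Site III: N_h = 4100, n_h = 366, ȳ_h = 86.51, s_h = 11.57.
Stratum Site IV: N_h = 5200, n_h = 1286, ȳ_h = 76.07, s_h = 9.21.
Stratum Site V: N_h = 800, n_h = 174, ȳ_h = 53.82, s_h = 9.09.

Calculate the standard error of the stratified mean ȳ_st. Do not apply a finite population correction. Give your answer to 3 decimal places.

SE(ȳ_st) ≈ 0.273

V̂(ȳ_st) = Σ W_h² s_h²/n_h, with W_h = N_h/N and N = 16900:
  stratum Site I: (3800/16900)²·11.35²/705 = 0.00923839
  stratum Site II: (3000/16900)²·16.44²/235 = 0.0362414
  stratum Site III: (4100/16900)²·11.57²/366 = 0.0215268
  stratum Site IV: (5200/16900)²·9.21²/1286 = 0.0062447
  stratum Site V: (800/16900)²·9.09²/174 = 0.00106411
V̂(ȳ_st) = 0.0743154
SE(ȳ_st) = √0.0743154 = 0.272609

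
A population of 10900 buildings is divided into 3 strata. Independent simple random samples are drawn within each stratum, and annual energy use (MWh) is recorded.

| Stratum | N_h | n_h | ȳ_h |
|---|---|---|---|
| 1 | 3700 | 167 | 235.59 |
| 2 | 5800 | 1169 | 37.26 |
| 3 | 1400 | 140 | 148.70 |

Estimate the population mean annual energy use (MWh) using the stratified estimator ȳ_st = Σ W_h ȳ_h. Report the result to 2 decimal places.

ȳ_st ≈ 118.90

N = Σ N_h = 10900. Stratum weights W_h = N_h/N.
ȳ_st = (3700·235.59 + 5800·37.26 + 1400·148.70) / 10900 = 118.8964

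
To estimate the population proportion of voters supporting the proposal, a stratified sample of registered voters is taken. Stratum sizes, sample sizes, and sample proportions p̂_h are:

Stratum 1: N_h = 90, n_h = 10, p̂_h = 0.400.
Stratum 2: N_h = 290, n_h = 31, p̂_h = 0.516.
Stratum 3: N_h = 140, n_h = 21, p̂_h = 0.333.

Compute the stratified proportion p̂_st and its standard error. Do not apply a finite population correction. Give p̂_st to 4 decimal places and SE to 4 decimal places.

p̂_st ≈ 0.4467, SE ≈ 0.0648

N = 520; stratum weights W_h = N_h/N.
p̂_st = Σ W_h p̂_h = (90·0.400 + 290·0.516 + 140·0.333)/520 = 0.44665
V̂(p̂_st) = Σ W_h² p̂_h(1−p̂_h)/(n_h−1):
  stratum 1: (90/520)²·0.400·0.600/9 = 0.000798817
  stratum 2: (290/520)²·0.516·0.484/30 = 0.00258919
  stratum 3: (140/520)²·0.333·0.667/20 = 0.000804988
V̂(p̂_st) = 0.00419299; SE = √V̂ = 0.0647533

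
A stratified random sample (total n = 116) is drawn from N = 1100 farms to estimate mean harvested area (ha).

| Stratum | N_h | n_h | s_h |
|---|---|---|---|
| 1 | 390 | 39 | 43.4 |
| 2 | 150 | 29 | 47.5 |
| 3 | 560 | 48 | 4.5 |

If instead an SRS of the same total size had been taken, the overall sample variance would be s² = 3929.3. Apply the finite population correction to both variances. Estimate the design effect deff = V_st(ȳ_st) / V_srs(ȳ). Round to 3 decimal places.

V̂(ȳ_st) = Σ W_h² (1 − n_h/N_h) s_h²/n_h, with W_h = N_h/N and N = 1100:
  stratum 1: (390/1100)²·(1 − 39/390)·43.4²/39 = 5.46388
  stratum 2: (150/1100)²·(1 − 29/150)·47.5²/29 = 1.16703
  stratum 3: (560/1100)²·(1 − 48/560)·4.5²/48 = 0.0999669
V_st = 6.73087
V_srs = (1 − 116/1100)·3929.3/116 = 30.3012
deff = V_st / V_srs = 6.73087/30.3012 = 0.2221

deff ≈ 0.222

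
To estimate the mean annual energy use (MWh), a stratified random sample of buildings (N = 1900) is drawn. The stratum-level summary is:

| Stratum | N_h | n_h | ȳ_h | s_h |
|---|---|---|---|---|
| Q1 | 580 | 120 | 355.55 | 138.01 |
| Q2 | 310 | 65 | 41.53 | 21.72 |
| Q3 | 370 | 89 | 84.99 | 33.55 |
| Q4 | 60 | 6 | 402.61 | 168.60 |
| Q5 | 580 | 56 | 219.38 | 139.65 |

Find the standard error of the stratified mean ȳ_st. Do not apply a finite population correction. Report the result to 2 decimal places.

V̂(ȳ_st) = Σ W_h² s_h²/n_h, with W_h = N_h/N and N = 1900:
  stratum Q1: (580/1900)²·138.01²/120 = 14.7907
  stratum Q2: (310/1900)²·21.72²/65 = 0.193207
  stratum Q3: (370/1900)²·33.55²/89 = 0.479613
  stratum Q4: (60/1900)²·168.60²/6 = 4.72454
  stratum Q5: (580/1900)²·139.65²/56 = 32.4521
V̂(ȳ_st) = 52.6401
SE(ȳ_st) = √52.6401 = 7.25535

SE(ȳ_st) ≈ 7.26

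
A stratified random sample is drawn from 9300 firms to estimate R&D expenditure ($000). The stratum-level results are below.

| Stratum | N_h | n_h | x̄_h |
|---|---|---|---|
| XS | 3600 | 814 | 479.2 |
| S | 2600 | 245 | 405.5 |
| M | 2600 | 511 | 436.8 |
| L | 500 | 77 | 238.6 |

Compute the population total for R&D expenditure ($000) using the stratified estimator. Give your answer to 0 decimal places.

τ̂_st ≈ 4034400

τ̂_st = Σ N_h x̄_h = 3600·479.2 + 2600·405.5 + 2600·436.8 + 500·238.6 = 4034400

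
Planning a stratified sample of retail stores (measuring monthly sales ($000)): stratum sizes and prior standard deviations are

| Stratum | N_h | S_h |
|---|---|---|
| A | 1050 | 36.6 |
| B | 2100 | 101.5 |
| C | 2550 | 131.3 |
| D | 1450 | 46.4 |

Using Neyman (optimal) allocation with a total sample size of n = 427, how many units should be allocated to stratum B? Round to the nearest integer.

Neyman allocation: n_h = n · N_h S_h / Σ N_i S_i, with n = 427.
  stratum A: N_h·S_h = 1050·36.6 = 38430.00
  stratum B: N_h·S_h = 2100·101.5 = 213150.00
  stratum C: N_h·S_h = 2550·131.3 = 334815.00
  stratum D: N_h·S_h = 1450·46.4 = 67280.00
Σ N_h S_h = 653675.00
n for stratum B = 427·213150.00/653675.00 = 139.236 → 139

139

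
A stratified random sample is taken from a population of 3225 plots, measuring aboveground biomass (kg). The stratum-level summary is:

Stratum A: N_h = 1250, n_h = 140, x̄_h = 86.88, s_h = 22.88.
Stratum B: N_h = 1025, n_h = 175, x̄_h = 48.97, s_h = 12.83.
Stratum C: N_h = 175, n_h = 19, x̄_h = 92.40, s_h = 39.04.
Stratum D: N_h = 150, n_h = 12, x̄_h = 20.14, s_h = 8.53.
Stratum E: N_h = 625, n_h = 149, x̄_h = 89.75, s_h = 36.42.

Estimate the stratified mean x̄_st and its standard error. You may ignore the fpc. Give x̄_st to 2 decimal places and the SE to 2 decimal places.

x̄_st = Σ W_h x̄_h = (1250·86.88 + 1025·48.97 + 175·92.40 + 150·20.14 + 625·89.75)/3225 = 72.58264
V̂(x̄_st) = Σ W_h² s_h²/n_h, with W_h = N_h/N and N = 3225:
  stratum A: (1250/3225)²·22.88²/140 = 0.561752
  stratum B: (1025/3225)²·12.83²/175 = 0.0950175
  stratum C: (175/3225)²·39.04²/19 = 0.236202
  stratum D: (150/3225)²·8.53²/12 = 0.0131172
  stratum E: (625/3225)²·36.42²/149 = 0.334345
V̂(x̄_st) = 1.24043
SE(x̄_st) = √1.24043 = 1.11375

x̄_st ≈ 72.58, SE ≈ 1.11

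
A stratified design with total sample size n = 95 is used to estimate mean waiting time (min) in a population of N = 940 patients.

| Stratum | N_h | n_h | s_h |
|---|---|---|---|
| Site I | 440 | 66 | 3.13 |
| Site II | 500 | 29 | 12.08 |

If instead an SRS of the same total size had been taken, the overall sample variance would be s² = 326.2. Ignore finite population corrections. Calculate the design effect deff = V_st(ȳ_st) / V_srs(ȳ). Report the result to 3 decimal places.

V̂(ȳ_st) = Σ W_h² s_h²/n_h, with W_h = N_h/N and N = 940:
  stratum Site I: (440/940)²·3.13²/66 = 0.0325233
  stratum Site II: (500/940)²·12.08²/29 = 1.42371
V_st = 1.45623
V_srs = s²/n = 326.2/95 = 3.43368
deff = V_st / V_srs = 1.45623/3.43368 = 0.4241

deff ≈ 0.424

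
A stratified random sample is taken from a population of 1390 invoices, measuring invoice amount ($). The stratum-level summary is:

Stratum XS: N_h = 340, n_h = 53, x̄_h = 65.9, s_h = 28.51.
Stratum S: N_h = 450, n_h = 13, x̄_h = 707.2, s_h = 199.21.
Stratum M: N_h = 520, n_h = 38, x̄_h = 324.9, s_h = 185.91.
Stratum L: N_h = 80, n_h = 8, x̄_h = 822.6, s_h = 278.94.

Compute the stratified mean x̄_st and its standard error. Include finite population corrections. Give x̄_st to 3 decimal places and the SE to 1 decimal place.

x̄_st = Σ W_h x̄_h = (340·65.9 + 450·707.2 + 520·324.9 + 80·822.6)/1390 = 413.95827
V̂(x̄_st) = Σ W_h² (1 − n_h/N_h) s_h²/n_h, with W_h = N_h/N and N = 1390:
  stratum XS: (340/1390)²·(1 − 53/340)·28.51²/53 = 0.774551
  stratum S: (450/1390)²·(1 − 13/450)·199.21²/13 = 310.701
  stratum M: (520/1390)²·(1 − 38/520)·185.91²/38 = 117.989
  stratum L: (80/1390)²·(1 − 8/80)·278.94²/8 = 28.9951
V̂(x̄_st) = 458.46
SE(x̄_st) = √458.46 = 21.4117

x̄_st ≈ 413.958, SE ≈ 21.4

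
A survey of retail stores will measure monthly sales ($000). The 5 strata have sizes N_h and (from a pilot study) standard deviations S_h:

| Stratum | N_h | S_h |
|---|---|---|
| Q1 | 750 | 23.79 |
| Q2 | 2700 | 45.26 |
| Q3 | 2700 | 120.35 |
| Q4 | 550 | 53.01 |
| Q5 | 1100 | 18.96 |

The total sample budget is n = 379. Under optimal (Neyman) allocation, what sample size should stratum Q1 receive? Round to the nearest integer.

13

Neyman allocation: n_h = n · N_h S_h / Σ N_i S_i, with n = 379.
  stratum Q1: N_h·S_h = 750·23.79 = 17842.50
  stratum Q2: N_h·S_h = 2700·45.26 = 122202.00
  stratum Q3: N_h·S_h = 2700·120.35 = 324945.00
  stratum Q4: N_h·S_h = 550·53.01 = 29155.50
  stratum Q5: N_h·S_h = 1100·18.96 = 20856.00
Σ N_h S_h = 515001.00
n for stratum Q1 = 379·17842.50/515001.00 = 13.131 → 13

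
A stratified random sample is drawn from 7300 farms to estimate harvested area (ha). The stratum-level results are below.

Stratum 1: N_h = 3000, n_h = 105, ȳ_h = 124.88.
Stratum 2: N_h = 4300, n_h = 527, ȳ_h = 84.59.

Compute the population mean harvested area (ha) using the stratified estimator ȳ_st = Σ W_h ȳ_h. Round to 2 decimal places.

ȳ_st ≈ 101.15

N = Σ N_h = 7300. Stratum weights W_h = N_h/N.
ȳ_st = (3000·124.88 + 4300·84.59) / 7300 = 101.1475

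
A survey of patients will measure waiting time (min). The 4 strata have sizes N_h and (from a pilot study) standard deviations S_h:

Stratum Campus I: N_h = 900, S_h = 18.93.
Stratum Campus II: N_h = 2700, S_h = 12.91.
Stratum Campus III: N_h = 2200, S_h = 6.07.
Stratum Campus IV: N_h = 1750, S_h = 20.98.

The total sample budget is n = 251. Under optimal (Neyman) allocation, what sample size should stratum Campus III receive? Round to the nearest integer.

Neyman allocation: n_h = n · N_h S_h / Σ N_i S_i, with n = 251.
  stratum Campus I: N_h·S_h = 900·18.93 = 17037.00
  stratum Campus II: N_h·S_h = 2700·12.91 = 34857.00
  stratum Campus III: N_h·S_h = 2200·6.07 = 13354.00
  stratum Campus IV: N_h·S_h = 1750·20.98 = 36715.00
Σ N_h S_h = 101963.00
n for stratum Campus III = 251·13354.00/101963.00 = 32.873 → 33

33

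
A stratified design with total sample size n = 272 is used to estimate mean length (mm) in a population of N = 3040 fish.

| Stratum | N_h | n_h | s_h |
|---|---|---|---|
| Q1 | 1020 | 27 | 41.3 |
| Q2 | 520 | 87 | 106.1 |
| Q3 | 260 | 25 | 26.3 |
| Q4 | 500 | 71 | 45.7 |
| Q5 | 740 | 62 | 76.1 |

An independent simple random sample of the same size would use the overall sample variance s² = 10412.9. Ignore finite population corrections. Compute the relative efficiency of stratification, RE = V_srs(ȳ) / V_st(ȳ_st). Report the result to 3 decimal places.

RE ≈ 2.196

V̂(ȳ_st) = Σ W_h² s_h²/n_h, with W_h = N_h/N and N = 3040:
  stratum Q1: (1020/3040)²·41.3²/27 = 7.11196
  stratum Q2: (520/3040)²·106.1²/87 = 3.78592
  stratum Q3: (260/3040)²·26.3²/25 = 0.202382
  stratum Q4: (500/3040)²·45.7²/71 = 0.795732
  stratum Q5: (740/3040)²·76.1²/62 = 5.5347
V_st = 17.4307
V_srs = s²/n = 10412.9/272 = 38.2827
Relative efficiency = V_srs / V_st = 38.2827/17.4307 = 2.1963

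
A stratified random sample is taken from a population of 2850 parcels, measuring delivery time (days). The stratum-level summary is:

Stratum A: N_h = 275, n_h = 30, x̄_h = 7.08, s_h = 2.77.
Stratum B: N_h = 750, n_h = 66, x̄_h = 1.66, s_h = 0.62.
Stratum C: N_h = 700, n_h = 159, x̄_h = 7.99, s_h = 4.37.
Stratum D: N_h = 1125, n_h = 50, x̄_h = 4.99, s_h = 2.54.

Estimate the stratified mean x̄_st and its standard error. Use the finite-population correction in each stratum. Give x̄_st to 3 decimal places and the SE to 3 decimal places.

x̄_st = Σ W_h x̄_h = (275·7.08 + 750·1.66 + 700·7.99 + 1125·4.99)/2850 = 5.05219
V̂(x̄_st) = Σ W_h² (1 − n_h/N_h) s_h²/n_h, with W_h = N_h/N and N = 2850:
  stratum A: (275/2850)²·(1 − 30/275)·2.77²/30 = 0.00212152
  stratum B: (750/2850)²·(1 − 66/750)·0.62²/66 = 0.000367847
  stratum C: (700/2850)²·(1 − 159/700)·4.37²/159 = 0.00559978
  stratum D: (1125/2850)²·(1 − 50/1125)·2.54²/50 = 0.0192118
V̂(x̄_st) = 0.027301
SE(x̄_st) = √0.027301 = 0.16523

x̄_st ≈ 5.052, SE ≈ 0.165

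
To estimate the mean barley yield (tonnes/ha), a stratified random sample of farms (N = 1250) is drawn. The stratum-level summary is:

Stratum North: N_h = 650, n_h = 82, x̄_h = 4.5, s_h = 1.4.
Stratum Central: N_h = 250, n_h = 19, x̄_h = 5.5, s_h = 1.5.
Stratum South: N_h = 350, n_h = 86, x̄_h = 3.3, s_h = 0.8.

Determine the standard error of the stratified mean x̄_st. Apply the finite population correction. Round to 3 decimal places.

SE(x̄_st) ≈ 0.102

V̂(x̄_st) = Σ W_h² (1 − n_h/N_h) s_h²/n_h, with W_h = N_h/N and N = 1250:
  stratum North: (650/1250)²·(1 − 82/650)·1.4²/82 = 0.00564786
  stratum Central: (250/1250)²·(1 − 19/250)·1.5²/19 = 0.00437684
  stratum South: (350/1250)²·(1 − 86/350)·0.8²/86 = 0.000440082
V̂(x̄_st) = 0.0104648
SE(x̄_st) = √0.0104648 = 0.102298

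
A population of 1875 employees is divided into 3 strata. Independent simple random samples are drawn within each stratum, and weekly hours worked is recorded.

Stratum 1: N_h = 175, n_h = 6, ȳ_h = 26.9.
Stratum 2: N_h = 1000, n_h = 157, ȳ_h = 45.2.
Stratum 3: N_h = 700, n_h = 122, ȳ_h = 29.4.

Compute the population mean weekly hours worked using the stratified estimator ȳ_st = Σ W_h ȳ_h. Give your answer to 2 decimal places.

ȳ_st ≈ 37.59

N = Σ N_h = 1875. Stratum weights W_h = N_h/N.
ȳ_st = (175·26.9 + 1000·45.2 + 700·29.4) / 1875 = 37.5933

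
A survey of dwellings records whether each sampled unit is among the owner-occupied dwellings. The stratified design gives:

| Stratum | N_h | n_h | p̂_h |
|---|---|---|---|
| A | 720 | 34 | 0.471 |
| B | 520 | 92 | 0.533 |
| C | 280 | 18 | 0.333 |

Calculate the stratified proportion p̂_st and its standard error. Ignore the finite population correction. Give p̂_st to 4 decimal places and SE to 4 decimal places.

N = 1520; stratum weights W_h = N_h/N.
p̂_st = Σ W_h p̂_h = (720·0.471 + 520·0.533 + 280·0.333)/1520 = 0.46679
V̂(p̂_st) = Σ W_h² p̂_h(1−p̂_h)/(n_h−1):
  stratum A: (720/1520)²·0.471·0.529/33 = 0.00169411
  stratum B: (520/1520)²·0.533·0.467/91 = 0.000320127
  stratum C: (280/1520)²·0.333·0.667/17 = 0.000443353
V̂(p̂_st) = 0.00245759; SE = √V̂ = 0.049574

p̂_st ≈ 0.4668, SE ≈ 0.0496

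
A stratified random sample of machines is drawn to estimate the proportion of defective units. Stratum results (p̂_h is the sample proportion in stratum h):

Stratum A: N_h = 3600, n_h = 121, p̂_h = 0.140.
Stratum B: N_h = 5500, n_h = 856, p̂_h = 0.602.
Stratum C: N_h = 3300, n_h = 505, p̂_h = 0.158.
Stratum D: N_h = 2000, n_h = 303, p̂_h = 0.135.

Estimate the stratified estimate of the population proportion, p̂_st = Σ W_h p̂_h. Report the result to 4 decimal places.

N = 14400; stratum weights W_h = N_h/N.
p̂_st = Σ W_h p̂_h = (3600·0.140 + 5500·0.602 + 3300·0.158 + 2000·0.135)/14400 = 0.31989

p̂_st ≈ 0.3199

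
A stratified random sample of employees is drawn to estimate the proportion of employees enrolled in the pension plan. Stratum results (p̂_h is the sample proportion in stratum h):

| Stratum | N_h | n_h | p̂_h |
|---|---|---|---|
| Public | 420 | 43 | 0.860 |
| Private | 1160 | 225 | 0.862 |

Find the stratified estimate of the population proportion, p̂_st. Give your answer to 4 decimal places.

N = 1580; stratum weights W_h = N_h/N.
p̂_st = Σ W_h p̂_h = (420·0.860 + 1160·0.862)/1580 = 0.86147

p̂_st ≈ 0.8615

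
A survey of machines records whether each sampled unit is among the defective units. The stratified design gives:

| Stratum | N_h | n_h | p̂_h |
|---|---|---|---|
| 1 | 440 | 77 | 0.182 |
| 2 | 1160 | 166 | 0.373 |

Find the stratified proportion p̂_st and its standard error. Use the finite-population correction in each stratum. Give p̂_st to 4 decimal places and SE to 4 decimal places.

p̂_st ≈ 0.3205, SE ≈ 0.0276

N = 1600; stratum weights W_h = N_h/N.
p̂_st = Σ W_h p̂_h = (440·0.182 + 1160·0.373)/1600 = 0.32048
V̂(p̂_st) = Σ W_h² (1 − n_h/N_h) p̂_h(1−p̂_h)/(n_h−1):
  stratum 1: (440/1600)²·(1 − 77/440)·0.182·0.818/76 = 0.000122217
  stratum 2: (1160/1600)²·(1 − 166/1160)·0.373·0.627/165 = 0.000638406
V̂(p̂_st) = 0.000760622; SE = √V̂ = 0.0275794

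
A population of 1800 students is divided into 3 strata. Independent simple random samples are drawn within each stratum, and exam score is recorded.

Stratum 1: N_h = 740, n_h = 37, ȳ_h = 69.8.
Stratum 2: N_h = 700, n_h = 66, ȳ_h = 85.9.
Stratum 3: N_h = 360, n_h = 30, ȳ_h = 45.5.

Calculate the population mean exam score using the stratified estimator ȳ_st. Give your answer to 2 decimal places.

N = Σ N_h = 1800. Stratum weights W_h = N_h/N.
ȳ_st = (740·69.8 + 700·85.9 + 360·45.5) / 1800 = 71.2011

ȳ_st ≈ 71.20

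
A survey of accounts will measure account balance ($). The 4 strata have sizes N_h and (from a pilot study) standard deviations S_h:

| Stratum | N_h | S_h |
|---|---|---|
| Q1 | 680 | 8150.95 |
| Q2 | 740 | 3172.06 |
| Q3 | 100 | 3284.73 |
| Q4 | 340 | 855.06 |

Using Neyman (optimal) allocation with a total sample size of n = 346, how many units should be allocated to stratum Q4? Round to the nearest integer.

12

Neyman allocation: n_h = n · N_h S_h / Σ N_i S_i, with n = 346.
  stratum Q1: N_h·S_h = 680·8150.95 = 5542646.00
  stratum Q2: N_h·S_h = 740·3172.06 = 2347324.40
  stratum Q3: N_h·S_h = 100·3284.73 = 328473.00
  stratum Q4: N_h·S_h = 340·855.06 = 290720.40
Σ N_h S_h = 8509163.80
n for stratum Q4 = 346·290720.40/8509163.80 = 11.821 → 12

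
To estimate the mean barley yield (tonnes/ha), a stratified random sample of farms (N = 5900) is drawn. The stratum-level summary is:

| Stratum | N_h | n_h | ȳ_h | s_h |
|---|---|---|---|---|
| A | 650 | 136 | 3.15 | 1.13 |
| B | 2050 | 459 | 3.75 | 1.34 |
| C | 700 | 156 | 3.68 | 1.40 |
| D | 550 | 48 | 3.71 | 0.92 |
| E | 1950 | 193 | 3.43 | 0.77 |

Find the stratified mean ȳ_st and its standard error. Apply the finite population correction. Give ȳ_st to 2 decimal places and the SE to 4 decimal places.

ȳ_st ≈ 3.57, SE ≈ 0.0322

ȳ_st = Σ W_h ȳ_h = (650·3.15 + 2050·3.75 + 700·3.68 + 550·3.71 + 1950·3.43)/5900 = 3.56610
V̂(ȳ_st) = Σ W_h² (1 − n_h/N_h) s_h²/n_h, with W_h = N_h/N and N = 5900:
  stratum A: (650/5900)²·(1 − 136/650)·1.13²/136 = 9.01136e-05
  stratum B: (2050/5900)²·(1 − 459/2050)·1.34²/459 = 0.000366536
  stratum C: (700/5900)²·(1 − 156/700)·1.40²/156 = 0.000137444
  stratum D: (550/5900)²·(1 − 48/550)·0.92²/48 = 0.000139861
  stratum E: (1950/5900)²·(1 − 193/1950)·0.77²/193 = 0.000302361
V̂(ȳ_st) = 0.00103632
SE(ȳ_st) = √0.00103632 = 0.0321919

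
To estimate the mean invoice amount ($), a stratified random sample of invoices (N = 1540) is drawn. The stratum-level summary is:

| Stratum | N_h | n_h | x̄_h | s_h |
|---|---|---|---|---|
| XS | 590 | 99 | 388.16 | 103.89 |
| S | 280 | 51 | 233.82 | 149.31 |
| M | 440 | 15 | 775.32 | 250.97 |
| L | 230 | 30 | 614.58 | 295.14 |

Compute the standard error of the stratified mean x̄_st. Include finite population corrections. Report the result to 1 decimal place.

V̂(x̄_st) = Σ W_h² (1 − n_h/N_h) s_h²/n_h, with W_h = N_h/N and N = 1540:
  stratum XS: (590/1540)²·(1 − 99/590)·103.89²/99 = 13.3169
  stratum S: (280/1540)²·(1 − 51/280)·149.31²/51 = 11.8184
  stratum M: (440/1540)²·(1 − 15/440)·250.97²/15 = 331.095
  stratum L: (230/1540)²·(1 − 30/230)·295.14²/30 = 56.3185
V̂(x̄_st) = 412.549
SE(x̄_st) = √412.549 = 20.3113

SE(x̄_st) ≈ 20.3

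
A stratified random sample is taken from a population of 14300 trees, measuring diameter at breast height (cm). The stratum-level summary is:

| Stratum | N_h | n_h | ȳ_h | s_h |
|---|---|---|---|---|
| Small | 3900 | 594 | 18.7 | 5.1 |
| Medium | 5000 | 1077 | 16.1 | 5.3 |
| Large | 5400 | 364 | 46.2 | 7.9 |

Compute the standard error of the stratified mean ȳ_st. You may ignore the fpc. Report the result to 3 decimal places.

V̂(ȳ_st) = Σ W_h² s_h²/n_h, with W_h = N_h/N and N = 14300:
  stratum Small: (3900/14300)²·5.1²/594 = 0.00325695
  stratum Medium: (5000/14300)²·5.3²/1077 = 0.00318863
  stratum Large: (5400/14300)²·7.9²/364 = 0.0244494
V̂(ȳ_st) = 0.030895
SE(ȳ_st) = √0.030895 = 0.17577

SE(ȳ_st) ≈ 0.176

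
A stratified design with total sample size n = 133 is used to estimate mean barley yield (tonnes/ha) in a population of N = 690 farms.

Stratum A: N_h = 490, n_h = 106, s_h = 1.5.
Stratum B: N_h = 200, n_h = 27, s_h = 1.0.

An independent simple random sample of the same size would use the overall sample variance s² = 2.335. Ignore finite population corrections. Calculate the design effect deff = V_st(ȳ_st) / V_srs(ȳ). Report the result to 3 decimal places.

deff ≈ 0.787

V̂(ȳ_st) = Σ W_h² s_h²/n_h, with W_h = N_h/N and N = 690:
  stratum A: (490/690)²·1.5²/106 = 0.0107046
  stratum B: (200/690)²·1.0²/27 = 0.0031117
V_st = 0.0138163
V_srs = s²/n = 2.335/133 = 0.0175564
deff = V_st / V_srs = 0.0138163/0.0175564 = 0.7870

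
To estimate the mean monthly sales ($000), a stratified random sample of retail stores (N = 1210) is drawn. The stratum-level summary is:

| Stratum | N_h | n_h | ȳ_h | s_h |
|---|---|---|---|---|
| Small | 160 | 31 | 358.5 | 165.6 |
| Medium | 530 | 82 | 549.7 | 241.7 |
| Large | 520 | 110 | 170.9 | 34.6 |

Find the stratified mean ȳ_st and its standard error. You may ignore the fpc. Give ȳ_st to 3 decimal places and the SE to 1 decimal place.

ȳ_st = Σ W_h ȳ_h = (160·358.5 + 530·549.7 + 520·170.9)/1210 = 361.62727
V̂(ȳ_st) = Σ W_h² s_h²/n_h, with W_h = N_h/N and N = 1210:
  stratum Small: (160/1210)²·165.6²/31 = 15.4678
  stratum Medium: (530/1210)²·241.7²/82 = 136.685
  stratum Large: (520/1210)²·34.6²/110 = 2.01
V̂(ȳ_st) = 154.163
SE(ȳ_st) = √154.163 = 12.4162

ȳ_st ≈ 361.627, SE ≈ 12.4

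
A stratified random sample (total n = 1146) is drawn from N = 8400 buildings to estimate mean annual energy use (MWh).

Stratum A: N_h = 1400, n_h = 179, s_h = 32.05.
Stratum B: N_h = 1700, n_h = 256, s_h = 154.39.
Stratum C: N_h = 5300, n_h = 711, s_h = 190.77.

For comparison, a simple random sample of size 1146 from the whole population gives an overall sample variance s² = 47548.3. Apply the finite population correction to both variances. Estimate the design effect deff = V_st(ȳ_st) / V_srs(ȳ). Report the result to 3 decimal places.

deff ≈ 0.587

V̂(ȳ_st) = Σ W_h² (1 − n_h/N_h) s_h²/n_h, with W_h = N_h/N and N = 8400:
  stratum A: (1400/8400)²·(1 − 179/1400)·32.05²/179 = 0.139023
  stratum B: (1700/8400)²·(1 − 256/1700)·154.39²/256 = 3.23934
  stratum C: (5300/8400)²·(1 − 711/5300)·190.77²/711 = 17.6435
V_st = 21.0219
V_srs = (1 − 1146/8400)·47548.3/1146 = 35.8302
deff = V_st / V_srs = 21.0219/35.8302 = 0.5867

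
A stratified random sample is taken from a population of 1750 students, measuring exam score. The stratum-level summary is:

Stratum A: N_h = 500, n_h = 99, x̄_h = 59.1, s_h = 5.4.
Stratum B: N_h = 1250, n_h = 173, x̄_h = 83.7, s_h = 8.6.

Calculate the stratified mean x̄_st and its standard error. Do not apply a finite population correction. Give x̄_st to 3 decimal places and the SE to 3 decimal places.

x̄_st ≈ 76.671, SE ≈ 0.492

x̄_st = Σ W_h x̄_h = (500·59.1 + 1250·83.7)/1750 = 76.67143
V̂(x̄_st) = Σ W_h² s_h²/n_h, with W_h = N_h/N and N = 1750:
  stratum A: (500/1750)²·5.4²/99 = 0.0240445
  stratum B: (1250/1750)²·8.6²/173 = 0.21812
V̂(x̄_st) = 0.242164
SE(x̄_st) = √0.242164 = 0.492102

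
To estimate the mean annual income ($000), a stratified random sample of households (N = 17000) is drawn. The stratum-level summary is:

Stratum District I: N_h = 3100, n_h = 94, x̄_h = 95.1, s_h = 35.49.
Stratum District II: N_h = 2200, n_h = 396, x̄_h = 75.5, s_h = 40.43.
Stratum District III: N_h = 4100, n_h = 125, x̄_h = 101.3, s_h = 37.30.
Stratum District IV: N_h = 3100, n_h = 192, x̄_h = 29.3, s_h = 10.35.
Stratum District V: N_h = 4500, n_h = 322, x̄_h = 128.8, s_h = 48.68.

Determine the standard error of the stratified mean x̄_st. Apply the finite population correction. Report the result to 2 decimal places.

V̂(x̄_st) = Σ W_h² (1 − n_h/N_h) s_h²/n_h, with W_h = N_h/N and N = 17000:
  stratum District I: (3100/17000)²·(1 − 94/3100)·35.49²/94 = 0.432053
  stratum District II: (2200/17000)²·(1 − 396/2200)·40.43²/396 = 0.0566857
  stratum District III: (4100/17000)²·(1 − 125/4100)·37.30²/125 = 0.627669
  stratum District IV: (3100/17000)²·(1 − 192/3100)·10.35²/192 = 0.0174035
  stratum District V: (4500/17000)²·(1 − 322/4500)·48.68²/322 = 0.478772
V̂(x̄_st) = 1.61258
SE(x̄_st) = √1.61258 = 1.26988

SE(x̄_st) ≈ 1.27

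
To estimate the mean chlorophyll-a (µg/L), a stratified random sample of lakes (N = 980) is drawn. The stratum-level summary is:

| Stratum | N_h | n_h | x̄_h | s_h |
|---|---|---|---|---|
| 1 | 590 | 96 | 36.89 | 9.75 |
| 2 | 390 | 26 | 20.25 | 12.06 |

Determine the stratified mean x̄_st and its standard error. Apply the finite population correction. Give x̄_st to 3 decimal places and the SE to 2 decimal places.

x̄_st = Σ W_h x̄_h = (590·36.89 + 390·20.25)/980 = 30.26796
V̂(x̄_st) = Σ W_h² (1 − n_h/N_h) s_h²/n_h, with W_h = N_h/N and N = 980:
  stratum 1: (590/980)²·(1 − 96/590)·9.75²/96 = 0.300514
  stratum 2: (390/980)²·(1 − 26/390)·12.06²/26 = 0.826866
V̂(x̄_st) = 1.12738
SE(x̄_st) = √1.12738 = 1.06178

x̄_st ≈ 30.268, SE ≈ 1.06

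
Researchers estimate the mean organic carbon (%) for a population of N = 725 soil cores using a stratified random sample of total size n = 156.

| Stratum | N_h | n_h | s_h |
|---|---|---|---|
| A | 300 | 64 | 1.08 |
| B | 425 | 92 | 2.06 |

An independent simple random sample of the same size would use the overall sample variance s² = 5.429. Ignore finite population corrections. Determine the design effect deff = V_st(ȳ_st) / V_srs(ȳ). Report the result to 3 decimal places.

V̂(ȳ_st) = Σ W_h² s_h²/n_h, with W_h = N_h/N and N = 725:
  stratum A: (300/725)²·1.08²/64 = 0.00312057
  stratum B: (425/725)²·2.06²/92 = 0.0158507
V_st = 0.0189713
V_srs = s²/n = 5.429/156 = 0.0348013
deff = V_st / V_srs = 0.0189713/0.0348013 = 0.5451

deff ≈ 0.545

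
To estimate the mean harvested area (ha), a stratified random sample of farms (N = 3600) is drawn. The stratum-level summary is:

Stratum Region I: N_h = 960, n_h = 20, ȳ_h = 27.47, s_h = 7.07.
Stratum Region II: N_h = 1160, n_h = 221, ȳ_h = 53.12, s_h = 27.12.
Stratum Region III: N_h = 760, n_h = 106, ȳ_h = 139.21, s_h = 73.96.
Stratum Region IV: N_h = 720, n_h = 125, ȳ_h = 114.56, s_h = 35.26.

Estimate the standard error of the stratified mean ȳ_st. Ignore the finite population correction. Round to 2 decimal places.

V̂(ȳ_st) = Σ W_h² s_h²/n_h, with W_h = N_h/N and N = 3600:
  stratum Region I: (960/3600)²·7.07²/20 = 0.177724
  stratum Region II: (1160/3600)²·27.12²/221 = 0.34554
  stratum Region III: (760/3600)²·73.96²/106 = 2.29991
  stratum Region IV: (720/3600)²·35.26²/125 = 0.397846
V̂(ȳ_st) = 3.22102
SE(ȳ_st) = √3.22102 = 1.79472

SE(ȳ_st) ≈ 1.79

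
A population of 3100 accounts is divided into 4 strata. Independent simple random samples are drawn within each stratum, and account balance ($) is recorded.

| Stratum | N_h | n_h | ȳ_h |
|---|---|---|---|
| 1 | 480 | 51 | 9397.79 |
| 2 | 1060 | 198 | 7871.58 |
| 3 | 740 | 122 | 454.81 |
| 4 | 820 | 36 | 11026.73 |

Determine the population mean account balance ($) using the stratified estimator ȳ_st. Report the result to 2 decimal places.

N = Σ N_h = 3100. Stratum weights W_h = N_h/N.
ȳ_st = (480·9397.79 + 1060·7871.58 + 740·454.81 + 820·11026.73) / 3100 = 7172.0297

ȳ_st ≈ 7172.03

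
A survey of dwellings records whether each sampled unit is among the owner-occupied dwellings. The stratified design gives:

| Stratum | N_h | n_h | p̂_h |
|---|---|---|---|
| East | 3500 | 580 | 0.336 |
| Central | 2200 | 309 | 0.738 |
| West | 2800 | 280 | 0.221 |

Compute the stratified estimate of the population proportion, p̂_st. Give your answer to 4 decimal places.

p̂_st ≈ 0.4022

N = 8500; stratum weights W_h = N_h/N.
p̂_st = Σ W_h p̂_h = (3500·0.336 + 2200·0.738 + 2800·0.221)/8500 = 0.40216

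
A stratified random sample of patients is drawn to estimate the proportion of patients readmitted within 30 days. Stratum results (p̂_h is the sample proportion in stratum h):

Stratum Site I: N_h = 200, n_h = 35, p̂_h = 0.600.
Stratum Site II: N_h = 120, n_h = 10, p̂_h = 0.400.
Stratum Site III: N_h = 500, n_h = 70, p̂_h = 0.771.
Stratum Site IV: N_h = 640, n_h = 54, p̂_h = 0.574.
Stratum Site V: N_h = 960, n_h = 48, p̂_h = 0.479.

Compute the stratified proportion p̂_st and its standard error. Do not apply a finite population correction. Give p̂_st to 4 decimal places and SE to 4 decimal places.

p̂_st ≈ 0.5705, SE ≈ 0.0372

N = 2420; stratum weights W_h = N_h/N.
p̂_st = Σ W_h p̂_h = (200·0.600 + 120·0.400 + 500·0.771 + 640·0.574 + 960·0.479)/2420 = 0.57054
V̂(p̂_st) = Σ W_h² p̂_h(1−p̂_h)/(n_h−1):
  stratum Site I: (200/2420)²·0.600·0.400/34 = 4.82127e-05
  stratum Site II: (120/2420)²·0.400·0.600/9 = 6.55693e-05
  stratum Site III: (500/2420)²·0.771·0.229/69 = 0.000109232
  stratum Site IV: (640/2420)²·0.574·0.426/53 = 0.000322682
  stratum Site V: (960/2420)²·0.479·0.521/47 = 0.000835578
V̂(p̂_st) = 0.00138127; SE = √V̂ = 0.0371655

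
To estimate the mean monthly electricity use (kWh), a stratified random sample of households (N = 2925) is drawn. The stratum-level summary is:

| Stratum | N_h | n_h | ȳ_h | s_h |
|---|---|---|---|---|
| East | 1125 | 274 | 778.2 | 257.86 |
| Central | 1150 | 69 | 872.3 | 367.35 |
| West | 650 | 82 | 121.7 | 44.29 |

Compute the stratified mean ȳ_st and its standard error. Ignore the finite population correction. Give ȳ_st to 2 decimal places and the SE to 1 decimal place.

ȳ_st = Σ W_h ȳ_h = (1125·778.2 + 1150·872.3 + 650·121.7)/2925 = 669.30769
V̂(ȳ_st) = Σ W_h² s_h²/n_h, with W_h = N_h/N and N = 2925:
  stratum East: (1125/2925)²·257.86²/274 = 35.898
  stratum Central: (1150/2925)²·367.35²/69 = 302.312
  stratum West: (650/2925)²·44.29²/82 = 1.18133
V̂(ȳ_st) = 339.391
SE(ȳ_st) = √339.391 = 18.4226

ȳ_st ≈ 669.31, SE ≈ 18.4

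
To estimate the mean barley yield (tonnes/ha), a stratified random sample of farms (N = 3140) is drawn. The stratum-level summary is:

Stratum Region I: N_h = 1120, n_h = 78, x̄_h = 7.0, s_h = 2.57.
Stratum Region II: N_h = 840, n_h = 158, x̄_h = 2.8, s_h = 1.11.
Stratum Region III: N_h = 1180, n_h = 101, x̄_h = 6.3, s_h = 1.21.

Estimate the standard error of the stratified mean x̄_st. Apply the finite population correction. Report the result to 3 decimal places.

V̂(x̄_st) = Σ W_h² (1 − n_h/N_h) s_h²/n_h, with W_h = N_h/N and N = 3140:
  stratum Region I: (1120/3140)²·(1 − 78/1120)·2.57²/78 = 0.010023
  stratum Region II: (840/3140)²·(1 − 158/840)·1.11²/158 = 0.000453099
  stratum Region III: (1180/3140)²·(1 − 101/1180)·1.21²/101 = 0.00187195
V̂(x̄_st) = 0.0123481
SE(x̄_st) = √0.0123481 = 0.111122

SE(x̄_st) ≈ 0.111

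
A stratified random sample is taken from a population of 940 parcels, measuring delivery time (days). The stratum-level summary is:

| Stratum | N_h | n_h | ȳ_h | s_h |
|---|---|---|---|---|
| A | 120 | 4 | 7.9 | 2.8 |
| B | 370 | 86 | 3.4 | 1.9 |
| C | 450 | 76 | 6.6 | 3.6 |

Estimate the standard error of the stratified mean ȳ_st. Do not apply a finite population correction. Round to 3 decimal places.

V̂(ȳ_st) = Σ W_h² s_h²/n_h, with W_h = N_h/N and N = 940:
  stratum A: (120/940)²·2.8²/4 = 0.0319421
  stratum B: (370/940)²·1.9²/86 = 0.00650364
  stratum C: (450/940)²·3.6²/76 = 0.0390806
V̂(ȳ_st) = 0.0775263
SE(ȳ_st) = √0.0775263 = 0.278435

SE(ȳ_st) ≈ 0.278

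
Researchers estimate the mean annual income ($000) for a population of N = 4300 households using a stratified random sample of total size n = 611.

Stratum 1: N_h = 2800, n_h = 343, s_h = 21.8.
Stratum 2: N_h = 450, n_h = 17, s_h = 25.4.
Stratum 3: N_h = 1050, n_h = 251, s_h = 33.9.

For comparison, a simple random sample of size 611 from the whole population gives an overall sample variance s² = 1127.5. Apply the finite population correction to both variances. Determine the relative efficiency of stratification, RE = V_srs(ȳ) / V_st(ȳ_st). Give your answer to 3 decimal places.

RE ≈ 1.409

V̂(ȳ_st) = Σ W_h² (1 − n_h/N_h) s_h²/n_h, with W_h = N_h/N and N = 4300:
  stratum 1: (2800/4300)²·(1 − 343/2800)·21.8²/343 = 0.51552
  stratum 2: (450/4300)²·(1 − 17/450)·25.4²/17 = 0.399928
  stratum 3: (1050/4300)²·(1 − 251/1050)·33.9²/251 = 0.207742
V_st = 1.12319
V_srs = (1 − 611/4300)·1127.5/611 = 1.58313
Relative efficiency = V_srs / V_st = 1.58313/1.12319 = 1.4095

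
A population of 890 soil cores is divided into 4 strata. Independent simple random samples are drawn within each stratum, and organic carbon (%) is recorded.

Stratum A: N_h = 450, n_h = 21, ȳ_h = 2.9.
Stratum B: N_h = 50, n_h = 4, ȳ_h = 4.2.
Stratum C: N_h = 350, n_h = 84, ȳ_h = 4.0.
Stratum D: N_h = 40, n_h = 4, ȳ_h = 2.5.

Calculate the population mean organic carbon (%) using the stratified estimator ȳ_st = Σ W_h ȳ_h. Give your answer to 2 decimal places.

N = Σ N_h = 890. Stratum weights W_h = N_h/N.
ȳ_st = (450·2.9 + 50·4.2 + 350·4.0 + 40·2.5) / 890 = 3.3876

ȳ_st ≈ 3.39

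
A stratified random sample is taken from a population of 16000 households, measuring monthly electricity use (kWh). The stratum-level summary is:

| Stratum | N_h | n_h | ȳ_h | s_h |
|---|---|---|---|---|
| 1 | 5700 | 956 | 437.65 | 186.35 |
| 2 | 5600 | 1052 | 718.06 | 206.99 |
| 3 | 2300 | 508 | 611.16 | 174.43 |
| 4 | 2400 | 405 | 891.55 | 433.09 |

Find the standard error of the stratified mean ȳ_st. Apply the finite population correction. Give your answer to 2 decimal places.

SE(ȳ_st) ≈ 4.19

V̂(ȳ_st) = Σ W_h² (1 − n_h/N_h) s_h²/n_h, with W_h = N_h/N and N = 16000:
  stratum 1: (5700/16000)²·(1 − 956/5700)·186.35²/956 = 3.8369
  stratum 2: (5600/16000)²·(1 − 1052/5600)·206.99²/1052 = 4.05183
  stratum 3: (2300/16000)²·(1 − 508/2300)·174.43²/508 = 0.964283
  stratum 4: (2400/16000)²·(1 − 405/2400)·433.09²/405 = 8.66195
V̂(ȳ_st) = 17.515
SE(ȳ_st) = √17.515 = 4.18509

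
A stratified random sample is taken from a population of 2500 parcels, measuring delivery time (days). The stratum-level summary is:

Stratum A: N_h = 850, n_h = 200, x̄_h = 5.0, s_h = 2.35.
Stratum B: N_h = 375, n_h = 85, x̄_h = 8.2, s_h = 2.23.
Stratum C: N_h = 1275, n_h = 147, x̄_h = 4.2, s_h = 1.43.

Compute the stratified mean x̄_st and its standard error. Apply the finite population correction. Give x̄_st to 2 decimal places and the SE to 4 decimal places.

x̄_st ≈ 5.07, SE ≈ 0.0816

x̄_st = Σ W_h x̄_h = (850·5.0 + 375·8.2 + 1275·4.2)/2500 = 5.07200
V̂(x̄_st) = Σ W_h² (1 − n_h/N_h) s_h²/n_h, with W_h = N_h/N and N = 2500:
  stratum A: (850/2500)²·(1 − 200/850)·2.35²/200 = 0.00244095
  stratum B: (375/2500)²·(1 − 85/375)·2.23²/85 = 0.00101798
  stratum C: (1275/2500)²·(1 − 147/1275)·1.43²/147 = 0.00320106
V̂(x̄_st) = 0.00665999
SE(x̄_st) = √0.00665999 = 0.0816088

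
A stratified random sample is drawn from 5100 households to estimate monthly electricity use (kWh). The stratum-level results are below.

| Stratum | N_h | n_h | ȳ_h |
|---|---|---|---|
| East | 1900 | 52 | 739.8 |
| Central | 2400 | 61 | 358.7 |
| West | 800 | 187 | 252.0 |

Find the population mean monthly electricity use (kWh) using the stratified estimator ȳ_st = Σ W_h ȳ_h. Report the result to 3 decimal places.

ȳ_st ≈ 483.941

N = Σ N_h = 5100. Stratum weights W_h = N_h/N.
ȳ_st = (1900·739.8 + 2400·358.7 + 800·252.0) / 5100 = 483.94118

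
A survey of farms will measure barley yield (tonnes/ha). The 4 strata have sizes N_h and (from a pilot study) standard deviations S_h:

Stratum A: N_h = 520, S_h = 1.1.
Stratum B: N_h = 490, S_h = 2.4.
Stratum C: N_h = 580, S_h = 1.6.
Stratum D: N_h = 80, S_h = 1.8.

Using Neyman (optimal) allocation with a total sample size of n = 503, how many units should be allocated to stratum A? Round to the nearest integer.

Neyman allocation: n_h = n · N_h S_h / Σ N_i S_i, with n = 503.
  stratum A: N_h·S_h = 520·1.1 = 572.00
  stratum B: N_h·S_h = 490·2.4 = 1176.00
  stratum C: N_h·S_h = 580·1.6 = 928.00
  stratum D: N_h·S_h = 80·1.8 = 144.00
Σ N_h S_h = 2820.00
n for stratum A = 503·572.00/2820.00 = 102.027 → 102

102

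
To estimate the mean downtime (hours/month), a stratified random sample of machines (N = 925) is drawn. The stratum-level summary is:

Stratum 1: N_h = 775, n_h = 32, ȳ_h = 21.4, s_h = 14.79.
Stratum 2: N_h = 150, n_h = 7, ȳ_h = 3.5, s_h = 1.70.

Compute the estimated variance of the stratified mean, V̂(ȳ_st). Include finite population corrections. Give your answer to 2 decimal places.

V̂(ȳ_st) = Σ W_h² (1 − n_h/N_h) s_h²/n_h, with W_h = N_h/N and N = 925:
  stratum 1: (775/925)²·(1 − 32/775)·14.79²/32 = 4.60038
  stratum 2: (150/925)²·(1 − 7/150)·1.70²/7 = 0.0103501
V̂(ȳ_st) = 4.61073

V̂(ȳ_st) ≈ 4.61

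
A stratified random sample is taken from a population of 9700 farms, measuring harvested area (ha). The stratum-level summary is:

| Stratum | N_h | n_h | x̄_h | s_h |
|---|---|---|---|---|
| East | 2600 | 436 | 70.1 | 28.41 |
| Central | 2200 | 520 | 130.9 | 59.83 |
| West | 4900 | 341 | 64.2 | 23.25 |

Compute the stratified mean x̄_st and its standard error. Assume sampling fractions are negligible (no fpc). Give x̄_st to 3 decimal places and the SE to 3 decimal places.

x̄_st = Σ W_h x̄_h = (2600·70.1 + 2200·130.9 + 4900·64.2)/9700 = 80.90928
V̂(x̄_st) = Σ W_h² s_h²/n_h, with W_h = N_h/N and N = 9700:
  stratum East: (2600/9700)²·28.41²/436 = 0.133002
  stratum Central: (2200/9700)²·59.83²/520 = 0.354109
  stratum West: (4900/9700)²·23.25²/341 = 0.40452
V̂(x̄_st) = 0.891631
SE(x̄_st) = √0.891631 = 0.944262

x̄_st ≈ 80.909, SE ≈ 0.944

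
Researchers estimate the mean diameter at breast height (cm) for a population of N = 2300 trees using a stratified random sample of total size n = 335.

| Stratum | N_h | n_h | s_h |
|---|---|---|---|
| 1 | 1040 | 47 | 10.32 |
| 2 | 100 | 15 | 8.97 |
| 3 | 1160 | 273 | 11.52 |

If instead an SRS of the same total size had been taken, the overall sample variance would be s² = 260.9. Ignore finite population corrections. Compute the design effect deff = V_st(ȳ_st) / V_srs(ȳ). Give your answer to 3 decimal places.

deff ≈ 0.767

V̂(ȳ_st) = Σ W_h² s_h²/n_h, with W_h = N_h/N and N = 2300:
  stratum 1: (1040/2300)²·10.32²/47 = 0.463311
  stratum 2: (100/2300)²·8.97²/15 = 0.01014
  stratum 3: (1160/2300)²·11.52²/273 = 0.123652
V_st = 0.597103
V_srs = s²/n = 260.9/335 = 0.778806
deff = V_st / V_srs = 0.597103/0.778806 = 0.7667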